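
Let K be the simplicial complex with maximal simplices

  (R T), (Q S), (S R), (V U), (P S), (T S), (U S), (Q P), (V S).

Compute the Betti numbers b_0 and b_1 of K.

Take the total order P < Q < R < S < T < U < V on the vertex set. Then K (dimension 1) consists of the simplices:

  0-simplices (7): P, Q, R, S, T, U, V
  1-simplices (9): PQ, PS, QS, RS, RT, ST, SU, SV, UV

Hence C_0 ≅ Z^7, C_1 ≅ Z^9.

Boundary ∂_1: C_1 → C_0 sends each edge [p,q] (with p < q) to q − p.
This gives a 7×9 integer matrix of rank 6; reducing to Smith normal form yields diagonal entries (1,1,1,1,1,1).

Reading off H_k = ker ∂_k / im ∂_{k+1}:

  H_0: rank C_0 − rank ∂_1 = 7 − 6 = 1, and the invariant factors of ∂_1 are all 1, so H_0 = Z.
  H_1: rank ker ∂_1 − rank ∂_2 = (9 − 6) − 0 = 3, and there is no ∂_2, so H_1 = Z^3.

As a check, the Euler characteristic is 7 − 9 = -2, which agrees with 1 − 3 = -2.
(K is a triangulation of a wedge of 3 circles.)

Hence the Betti numbers are b_0 = 1, b_1 = 3.

b_0 = 1, b_1 = 3.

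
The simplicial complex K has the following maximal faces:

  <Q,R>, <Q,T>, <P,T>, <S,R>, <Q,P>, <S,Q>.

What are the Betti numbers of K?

Fix the vertex order P < Q < R < S < T and write every simplex with vertices in increasing order. Then dim K = 1 and the simplices of K are:

  0-simplices (5): P, Q, R, S, T
  1-simplices (6): PQ, PT, QR, QS, QT, RS

Hence C_0 ≅ Z^5, C_1 ≅ Z^6.

The boundary map ∂_1: C_1 → C_0 is given by ∂[p,q] = [q] − [p]. For instance
  ∂QS = S − Q.
The resulting 5×6 matrix has rank 4, and its Smith normal form has invariant factors (1,1,1,1).

From H_k ≅ ker(∂_k) / im(∂_{k+1}) we obtain:

  H_0: rank C_0 − rank ∂_1 = 5 − 4 = 1, and the invariant factors of ∂_1 are all 1, so H_0 ≅ Z.
  H_1: rank ker ∂_1 − rank ∂_2 = (6 − 4) − 0 = 2, and there is no ∂_2, so H_1 ≅ Z^2.

Hence the Betti numbers are b_0 = 1, b_1 = 2.

b_0 = 1, b_1 = 2.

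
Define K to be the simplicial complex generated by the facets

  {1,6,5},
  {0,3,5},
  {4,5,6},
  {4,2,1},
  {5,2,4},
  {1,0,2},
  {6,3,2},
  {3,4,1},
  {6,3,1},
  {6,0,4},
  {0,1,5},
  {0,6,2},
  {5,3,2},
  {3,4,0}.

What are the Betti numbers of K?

b_0 = 1, b_1 = 2, b_2 = 1.

Take the total order 0 < 1 < 2 < 3 < 4 < 5 < 6 on the vertex set. Then K (dimension 2) consists of the simplices:

  0-simplices (7): [0], [1], [2], [3], [4], [5], [6]
  1-simplices (21): [0,1], [0,2], [0,3], [0,4], [0,5], [0,6], [1,2], [1,3], [1,4], [1,5], [1,6], [2,3], [2,4], [2,5], [2,6], [3,4], [3,5], [3,6], [4,5], [4,6], [5,6]
  2-simplices (14): [0,1,2], [0,1,5], [0,2,6], [0,3,4], [0,3,5], [0,4,6], [1,2,4], [1,3,4], [1,3,6], [1,5,6], [2,3,5], [2,3,6], [2,4,5], [4,5,6]

giving chain groups C_0 ≅ Z^7, C_1 ≅ Z^21, C_2 ≅ Z^14.

The boundary map ∂_1: C_1 → C_0 sends each edge [p,q] (with p < q) to q − p. For instance
  ∂[1,2] = [2] − [1].
This gives a 7×21 integer matrix of rank 6; reducing to Smith normal form yields diagonal entries (1,1,1,1,1,1).

Boundary ∂_2: C_2 → C_1 maps a triangle to the signed sum of its edges. For instance
  ∂[1,3,6] = [3,6] − [1,6] + [1,3],
  ∂[0,2,6] = [2,6] − [0,6] + [0,2].
As a 21×14 matrix over Z this has rank 13, with invariant factors (1,1,1,1,1,1,1,1,1,1,1,1,1).

Computing H_k = (kernel of ∂_k) / (image of ∂_{k+1}):

  H_0: rank C_0 − rank ∂_1 = 7 − 6 = 1, and the invariant factors of ∂_1 are all 1, so H_0 ≅ Z.
  H_1: rank ker ∂_1 − rank ∂_2 = (21 − 6) − 13 = 2, and the invariant factors of ∂_2 are all 1, so H_1 ≅ Z^2.
  H_2: rank ker ∂_2 − rank ∂_3 = (14 − 13) − 0 = 1, and there is no ∂_3, so H_2 ≅ Z.

As a check, the Euler characteristic is 7 − 21 + 14 = 0, which agrees with 1 − 2 + 1 = 0.

Hence the Betti numbers are b_0 = 1, b_1 = 2, b_2 = 1.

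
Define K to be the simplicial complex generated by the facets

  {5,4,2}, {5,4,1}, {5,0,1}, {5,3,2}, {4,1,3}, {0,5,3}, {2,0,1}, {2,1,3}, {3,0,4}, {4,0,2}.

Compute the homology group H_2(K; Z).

We work with the vertex ordering 0 < 1 < 2 < 3 < 4 < 5. The simplices of K, each written with vertices in increasing order, are:

  0-simplices (6): [0], [1], [2], [3], [4], [5]
  1-simplices (15): [0,1], [0,2], [0,3], [0,4], [0,5], [1,2], [1,3], [1,4], [1,5], [2,3], [2,4], [2,5], [3,4], [3,5], [4,5]
  2-simplices (10): [0,1,2], [0,1,5], [0,2,4], [0,3,4], [0,3,5], [1,2,3], [1,3,4], [1,4,5], [2,3,5], [2,4,5]

Hence C_0 ≅ Z^6, C_1 ≅ Z^15, C_2 ≅ Z^10.

∂_1: C_1 → C_0 maps an edge to its endpoints' difference, ∂[p,q] = q − p. For instance
  ∂[1,2] = [2] − [1].
The resulting 6×15 matrix has rank 5, and its Smith normal form has invariant factors (1,1,1,1,1).

∂_2: C_2 → C_1 sends each 2-simplex [p,q,r] to [q,r] − [p,r] + [p,q]. For instance
  ∂[1,2,3] = [2,3] − [1,3] + [1,2],
  ∂[2,4,5] = [4,5] − [2,5] + [2,4].
As a 15×10 matrix over Z this has rank 10, with invariant factors (1,1,1,1,1,1,1,1,1,2).

Now H_k = ker ∂_k / im ∂_{k+1}, so:

  H_2: rank ker ∂_2 − rank ∂_3 = (10 − 10) − 0 = 0, and there is no ∂_3, so H_2 = 0.

H_2 = 0.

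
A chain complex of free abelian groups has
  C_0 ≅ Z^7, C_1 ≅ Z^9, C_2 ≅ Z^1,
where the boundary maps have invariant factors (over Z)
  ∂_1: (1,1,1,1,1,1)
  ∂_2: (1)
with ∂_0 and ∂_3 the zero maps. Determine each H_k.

H_0 ≅ Z,  H_1 ≅ Z^2,  H_2 = 0.

H_0: b_0 = 7 − 0 − 6 = 1; torsion from ∂_1 factors > 1: none. So H_0 ≅ Z.
H_1: b_1 = 9 − 6 − 1 = 2; torsion from ∂_2 factors > 1: none. So H_1 ≅ Z^2.
H_2: b_2 = 1 − 1 − 0 = 0; torsion from ∂_3 factors > 1: none. So H_2 ≅ 0.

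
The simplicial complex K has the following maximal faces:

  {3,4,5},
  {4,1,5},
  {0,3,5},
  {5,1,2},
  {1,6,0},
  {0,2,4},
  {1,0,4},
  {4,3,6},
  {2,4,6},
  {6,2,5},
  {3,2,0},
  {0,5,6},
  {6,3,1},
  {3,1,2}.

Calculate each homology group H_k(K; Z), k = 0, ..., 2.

H_0 = Z,  H_1 = Z^2,  H_2 = Z.

We work with the vertex ordering 0 < 1 < 2 < 3 < 4 < 5 < 6. The simplices of K, each written with vertices in increasing order, are:

  0-simplices (7): [0], [1], [2], [3], [4], [5], [6]
  1-simplices (21): [0,1], [0,2], [0,3], [0,4], [0,5], [0,6], [1,2], [1,3], [1,4], [1,5], [1,6], [2,3], [2,4], [2,5], [2,6], [3,4], [3,5], [3,6], [4,5], [4,6], [5,6]
  2-simplices (14): [0,1,4], [0,1,6], [0,2,3], [0,2,4], [0,3,5], [0,5,6], [1,2,3], [1,2,5], [1,3,6], [1,4,5], [2,4,6], [2,5,6], [3,4,5], [3,4,6]

giving chain groups C_0 ≅ Z^7, C_1 ≅ Z^21, C_2 ≅ Z^14.

Boundary ∂_1: C_1 → C_0 is given by ∂[p,q] = [q] − [p]. For instance
  ∂[0,4] = [4] − [0].
As a 7×21 matrix over Z this has rank 6, with invariant factors (1,1,1,1,1,1).

∂_2: C_2 → C_1 acts by ∂[p,q,r] = [q,r] − [p,r] + [p,q]. For instance
  ∂[0,3,5] = [3,5] − [0,5] + [0,3],
  ∂[0,5,6] = [5,6] − [0,6] + [0,5].
The 21×14 boundary matrix has rank 13 and Smith normal form diag(1,1,1,1,1,1,1,1,1,1,1,1,1).

From H_k ≅ ker(∂_k) / im(∂_{k+1}) we obtain:

  H_0: rank C_0 − rank ∂_1 = 7 − 6 = 1, and the invariant factors of ∂_1 are all 1, so H_0 ≅ Z.
  H_1: rank ker ∂_1 − rank ∂_2 = (21 − 6) − 13 = 2, and the invariant factors of ∂_2 are all 1, so H_1 ≅ Z^2.
  H_2: rank ker ∂_2 − rank ∂_3 = (14 − 13) − 0 = 1, and there is no ∂_3, so H_2 ≅ Z.

(K is a triangulation of the torus T^2.)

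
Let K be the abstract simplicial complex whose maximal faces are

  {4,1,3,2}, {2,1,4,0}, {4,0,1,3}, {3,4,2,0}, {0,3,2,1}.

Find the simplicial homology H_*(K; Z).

H_0 = Z,  H_1 = 0,  H_2 = 0,  H_3 = Z.

Fix the vertex order 0 < 1 < 2 < 3 < 4 and write every simplex with vertices in increasing order. Then dim K = 3 and the simplices of K are:

  0-simplices (5): [0], [1], [2], [3], [4]
  1-simplices (10): [0,1], [0,2], [0,3], [0,4], [1,2], [1,3], [1,4], [2,3], [2,4], [3,4]
  2-simplices (10): [0,1,2], [0,1,3], [0,1,4], [0,2,3], [0,2,4], [0,3,4], [1,2,3], [1,2,4], [1,3,4], [2,3,4]
  3-simplices (5): [0,1,2,3], [0,1,2,4], [0,1,3,4], [0,2,3,4], [1,2,3,4]

Hence C_0 ≅ Z^5, C_1 ≅ Z^10, C_2 ≅ Z^10, C_3 ≅ Z^5.

∂_1: C_1 → C_0 sends each edge [p,q] (with p < q) to q − p. For instance
  ∂[1,2] = [2] − [1].
As a 5×10 matrix over Z this has rank 4, with invariant factors (1,1,1,1).

The boundary map ∂_2: C_2 → C_1 maps a triangle to the signed sum of its edges. For instance
  ∂[0,2,4] = [2,4] − [0,4] + [0,2],
  ∂[0,3,4] = [3,4] − [0,4] + [0,3].
As a 10×10 matrix over Z this has rank 6, with invariant factors (1,1,1,1,1,1).

∂_3: C_3 → C_2 sends each 3-simplex σ to the alternating sum Σ_i (−1)^i (σ with its i-th vertex removed). For instance
  ∂[0,1,2,3] = [1,2,3] − [0,2,3] + [0,1,3] − [0,1,2],
  ∂[0,1,3,4] = [1,3,4] − [0,3,4] + [0,1,4] − [0,1,3].
As a 10×5 matrix over Z this has rank 4, with invariant factors (1,1,1,1).

Now H_k = ker ∂_k / im ∂_{k+1}, so:

  H_0: rank C_0 − rank ∂_1 = 5 − 4 = 1, and the invariant factors of ∂_1 are all 1, so H_0 = Z.
  H_1: rank ker ∂_1 − rank ∂_2 = (10 − 4) − 6 = 0, and the invariant factors of ∂_2 are all 1, so H_1 = 0.
  H_2: rank ker ∂_2 − rank ∂_3 = (10 − 6) − 4 = 0, and the invariant factors of ∂_3 are all 1, so H_2 = 0.
  H_3: rank ker ∂_3 − rank ∂_4 = (5 − 4) − 0 = 1, and there is no ∂_4, so H_3 = Z.

As a check, the Euler characteristic is 5 − 10 + 10 − 5 = 0, which agrees with 1 − 0 + 0 − 1 = 0.
(K is a triangulation of the 3-sphere S^3.)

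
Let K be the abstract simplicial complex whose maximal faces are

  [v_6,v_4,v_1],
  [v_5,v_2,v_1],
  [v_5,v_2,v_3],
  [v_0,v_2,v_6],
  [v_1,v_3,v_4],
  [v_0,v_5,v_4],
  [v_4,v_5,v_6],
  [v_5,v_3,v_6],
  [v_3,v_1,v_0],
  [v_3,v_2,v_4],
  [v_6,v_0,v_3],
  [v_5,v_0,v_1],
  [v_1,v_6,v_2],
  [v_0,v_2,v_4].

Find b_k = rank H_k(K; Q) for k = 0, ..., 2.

b_0 = 1, b_1 = 2, b_2 = 1.

We work with the vertex ordering v_0 < v_1 < v_2 < v_3 < v_4 < v_5 < v_6. The simplices of K, each written with vertices in increasing order, are:

  0-simplices (7): [v_0], [v_1], [v_2], [v_3], [v_4], [v_5], [v_6]
  1-simplices (21): (21 of them)
  2-simplices (14): (14 of them)

giving chain groups C_0 ≅ Z^7, C_1 ≅ Z^21, C_2 ≅ Z^14.

∂_1: C_1 → C_0 is given by ∂[p,q] = [q] − [p].
The 7×21 boundary matrix has rank 6 and Smith normal form diag(1,1,1,1,1,1).

The boundary map ∂_2: C_2 → C_1 maps a triangle to the signed sum of its edges. For instance
  ∂[v_0,v_1,v_5] = [v_1,v_5] − [v_0,v_5] + [v_0,v_1],
  ∂[v_1,v_3,v_4] = [v_3,v_4] − [v_1,v_4] + [v_1,v_3].
This gives a 21×14 integer matrix of rank 13; reducing to Smith normal form yields diagonal entries (1,1,1,1,1,1,1,1,1,1,1,1,1).

From H_k ≅ ker(∂_k) / im(∂_{k+1}) we obtain:

  H_0: rank C_0 − rank ∂_1 = 7 − 6 = 1, and the invariant factors of ∂_1 are all 1, so H_0 ≅ Z.
  H_1: rank ker ∂_1 − rank ∂_2 = (21 − 6) − 13 = 2, and the invariant factors of ∂_2 are all 1, so H_1 ≅ Z^2.
  H_2: rank ker ∂_2 − rank ∂_3 = (14 − 13) − 0 = 1, and there is no ∂_3, so H_2 ≅ Z.

Hence the Betti numbers are b_0 = 1, b_1 = 2, b_2 = 1.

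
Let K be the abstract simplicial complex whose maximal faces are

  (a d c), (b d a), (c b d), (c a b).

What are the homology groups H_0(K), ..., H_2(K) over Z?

Fix the vertex order a < b < c < d and write every simplex with vertices in increasing order. Then dim K = 2 and the simplices of K are:

  0-simplices (4): a, b, c, d
  1-simplices (6): ab, ac, ad, bc, bd, cd
  2-simplices (4): abc, abd, acd, bcd

giving chain groups C_0 ≅ Z^4, C_1 ≅ Z^6, C_2 ≅ Z^4.

Boundary ∂_1: C_1 → C_0 is given by ∂[p,q] = [q] − [p].
As a 4×6 matrix over Z this has rank 3, with invariant factors (1,1,1).

The boundary map ∂_2: C_2 → C_1 sends each 2-simplex [p,q,r] to [q,r] − [p,r] + [p,q]. For instance
  ∂abc = bc − ac + ab,
  ∂bcd = cd − bd + bc.
The resulting 6×4 matrix has rank 3, and its Smith normal form has invariant factors (1,1,1).

Now H_k = ker ∂_k / im ∂_{k+1}, so:

  H_0: rank C_0 − rank ∂_1 = 4 − 3 = 1, and the invariant factors of ∂_1 are all 1, so H_0 ≅ Z.
  H_1: rank ker ∂_1 − rank ∂_2 = (6 − 3) − 3 = 0, and the invariant factors of ∂_2 are all 1, so H_1 ≅ 0.
  H_2: rank ker ∂_2 − rank ∂_3 = (4 − 3) − 0 = 1, and there is no ∂_3, so H_2 ≅ Z.

As a check, the Euler characteristic is 4 − 6 + 4 = 2, which agrees with 1 − 0 + 1 = 2.

H_0 ≅ Z,  H_1 = 0,  H_2 ≅ Z.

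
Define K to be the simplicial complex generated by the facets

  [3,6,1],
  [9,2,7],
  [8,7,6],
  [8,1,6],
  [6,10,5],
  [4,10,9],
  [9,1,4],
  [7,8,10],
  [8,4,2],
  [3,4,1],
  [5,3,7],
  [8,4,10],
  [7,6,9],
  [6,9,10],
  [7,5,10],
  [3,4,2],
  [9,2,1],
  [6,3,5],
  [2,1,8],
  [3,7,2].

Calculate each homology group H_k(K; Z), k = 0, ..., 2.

K has 10 vertices, 30 edges, 20 triangles.
rank ∂_0 = 0, rank ∂_1 = 9 ⇒ b_0 = 10 − 0 − 9 = 1; all invariant factors of ∂_1 are 1 so no torsion. So H_0 ≅ Z.
rank ∂_1 = 9, rank ∂_2 = 20 ⇒ b_1 = 30 − 9 − 20 = 1; ∂_2 has invariant factor(s) [2] giving torsion. So H_1 ≅ Z ⊕ Z_2.
rank ∂_2 = 20, rank ∂_3 = 0 ⇒ b_2 = 20 − 20 − 0 = 0. So H_2 ≅ 0.

H_0 = Z,  H_1 = Z ⊕ Z_2,  H_2 = 0.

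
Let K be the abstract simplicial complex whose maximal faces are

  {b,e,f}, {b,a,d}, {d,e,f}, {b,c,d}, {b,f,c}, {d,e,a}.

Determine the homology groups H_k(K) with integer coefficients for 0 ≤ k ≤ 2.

K has 6 vertices, 12 edges, 6 triangles.
rank ∂_0 = 0, rank ∂_1 = 5 ⇒ b_0 = 6 − 0 − 5 = 1; all invariant factors of ∂_1 are 1 so no torsion. So H_0 ≅ Z.
rank ∂_1 = 5, rank ∂_2 = 6 ⇒ b_1 = 12 − 5 − 6 = 1; all invariant factors of ∂_2 are 1 so no torsion. So H_1 ≅ Z.
rank ∂_2 = 6, rank ∂_3 = 0 ⇒ b_2 = 6 − 6 − 0 = 0. So H_2 ≅ 0.

H_0 = Z,  H_1 = Z,  H_2 = 0.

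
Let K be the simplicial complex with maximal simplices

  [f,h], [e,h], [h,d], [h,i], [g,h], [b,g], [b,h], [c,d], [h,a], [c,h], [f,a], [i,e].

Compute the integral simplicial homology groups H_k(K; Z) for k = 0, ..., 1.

K has 9 vertices, 12 edges.
rank ∂_0 = 0, rank ∂_1 = 8 ⇒ b_0 = 9 − 0 − 8 = 1; all invariant factors of ∂_1 are 1 so no torsion. So H_0 ≅ Z.
rank ∂_1 = 8, rank ∂_2 = 0 ⇒ b_1 = 12 − 8 − 0 = 4. So H_1 ≅ Z^4.

H_0 ≅ Z,  H_1 ≅ Z^4.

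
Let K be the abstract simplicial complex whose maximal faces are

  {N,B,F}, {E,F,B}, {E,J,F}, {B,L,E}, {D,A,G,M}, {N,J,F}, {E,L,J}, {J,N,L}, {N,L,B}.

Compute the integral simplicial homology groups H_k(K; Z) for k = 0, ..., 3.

K has 10 vertices, 18 edges, 12 triangles, 1 3-simplex.
rank ∂_0 = 0, rank ∂_1 = 8 ⇒ b_0 = 10 − 0 − 8 = 2; all invariant factors of ∂_1 are 1 so no torsion. So H_0 = Z^2.
rank ∂_1 = 8, rank ∂_2 = 10 ⇒ b_1 = 18 − 8 − 10 = 0; all invariant factors of ∂_2 are 1 so no torsion. So H_1 = 0.
rank ∂_2 = 10, rank ∂_3 = 1 ⇒ b_2 = 12 − 10 − 1 = 1; all invariant factors of ∂_3 are 1 so no torsion. So H_2 = Z.
rank ∂_3 = 1, rank ∂_4 = 0 ⇒ b_3 = 1 − 1 − 0 = 0. So H_3 = 0.

H_0 ≅ Z^2,  H_1 = 0,  H_2 ≅ Z,  H_3 = 0.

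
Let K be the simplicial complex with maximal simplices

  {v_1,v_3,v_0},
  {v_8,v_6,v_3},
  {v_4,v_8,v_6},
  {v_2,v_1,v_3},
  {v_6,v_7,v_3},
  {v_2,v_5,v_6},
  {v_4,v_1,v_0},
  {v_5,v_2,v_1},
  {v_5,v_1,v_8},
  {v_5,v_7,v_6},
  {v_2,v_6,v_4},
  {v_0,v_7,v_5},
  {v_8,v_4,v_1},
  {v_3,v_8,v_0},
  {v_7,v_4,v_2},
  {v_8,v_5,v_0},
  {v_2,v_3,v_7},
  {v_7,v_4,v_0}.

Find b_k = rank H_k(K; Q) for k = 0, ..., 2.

b_0 = 1, b_1 = 1, b_2 = 0.

We work with the vertex ordering v_0 < v_1 < v_2 < v_3 < v_4 < v_5 < v_6 < v_7 < v_8. The simplices of K, each written with vertices in increasing order, are:

  0-simplices (9): [v_0], [v_1], [v_2], [v_3], [v_4], [v_5], [v_6], [v_7], [v_8]
  1-simplices (27): (27 of them)
  2-simplices (18): (18 of them)

Hence C_0 ≅ Z^9, C_1 ≅ Z^27, C_2 ≅ Z^18.

∂_1: C_1 → C_0 maps an edge to its endpoints' difference, ∂[p,q] = q − p. For instance
  ∂[v_4,v_8] = [v_8] − [v_4].
The resulting 9×27 matrix has rank 8, and its Smith normal form has invariant factors (1,1,1,1,1,1,1,1).

∂_2: C_2 → C_1 acts by ∂[p,q,r] = [q,r] − [p,r] + [p,q]. For instance
  ∂[v_0,v_1,v_3] = [v_1,v_3] − [v_0,v_3] + [v_0,v_1],
  ∂[v_5,v_6,v_7] = [v_6,v_7] − [v_5,v_7] + [v_5,v_6].
This gives a 27×18 integer matrix of rank 18; reducing to Smith normal form yields diagonal entries (1,1,1,1,1,1,1,1,1,1,1,1,1,1,1,1,1,2).

Computing H_k = (kernel of ∂_k) / (image of ∂_{k+1}):

  H_0: rank C_0 − rank ∂_1 = 9 − 8 = 1, and the invariant factors of ∂_1 are all 1, so H_0 = Z.
  H_1: rank ker ∂_1 − rank ∂_2 = (27 − 8) − 18 = 1, and ∂_2 has invariant factor 2 > 1, so H_1 = Z ⊕ Z/2.
  H_2: rank ker ∂_2 − rank ∂_3 = (18 − 18) − 0 = 0, and there is no ∂_3, so H_2 = 0.

As a check, the Euler characteristic is 9 − 27 + 18 = 0, which agrees with 1 − 1 + 0 = 0.

Hence the Betti numbers are b_0 = 1, b_1 = 1, b_2 = 0.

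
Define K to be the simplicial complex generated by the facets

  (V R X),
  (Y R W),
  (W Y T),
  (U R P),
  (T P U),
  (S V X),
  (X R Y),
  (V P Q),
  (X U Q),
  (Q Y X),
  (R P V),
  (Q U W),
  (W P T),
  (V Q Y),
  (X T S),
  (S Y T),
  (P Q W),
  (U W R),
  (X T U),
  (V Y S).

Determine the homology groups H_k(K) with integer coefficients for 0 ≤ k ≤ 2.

H_0 ≅ Z,  H_1 ≅ Z ⊕ Z/2,  H_2 = 0.

Take the total order P < Q < R < S < T < U < V < W < X < Y on the vertex set. Then K (dimension 2) consists of the simplices:

  0-simplices (10): P, Q, R, S, T, U, V, W, X, Y
  1-simplices (30): PQ, PR, PT, PU, PV, PW, QU, QV, QW, QX, QY, RU, RV, RW, RX, RY, ST, SV, SX, SY, TU, TW, TX, TY, UW, UX, VX, VY, WY, XY
  2-simplices (20): PQV, PQW, PRU, PRV, PTU, PTW, QUW, QUX, QVY, QXY, RUW, RVX, RWY, RXY, STX, STY, SVX, SVY, TUX, TWY

giving chain groups C_0 ≅ Z^10, C_1 ≅ Z^30, C_2 ≅ Z^20.

Boundary ∂_1: C_1 → C_0 sends each edge [p,q] (with p < q) to q − p. For instance
  ∂RY = Y − R.
As a 10×30 matrix over Z this has rank 9, with invariant factors (1,1,1,1,1,1,1,1,1).

Boundary ∂_2: C_2 → C_1 sends each 2-simplex [p,q,r] to [q,r] − [p,r] + [p,q]. For instance
  ∂QUX = UX − QX + QU,
  ∂QXY = XY − QY + QX.
As a 30×20 matrix over Z this has rank 20, with invariant factors (1,1,1,1,1,1,1,1,1,1,1,1,1,1,1,1,1,1,1,2).

Reading off H_k = ker ∂_k / im ∂_{k+1}:

  H_0: rank C_0 − rank ∂_1 = 10 − 9 = 1, and the invariant factors of ∂_1 are all 1, so H_0 ≅ Z.
  H_1: rank ker ∂_1 − rank ∂_2 = (30 − 9) − 20 = 1, and ∂_2 has invariant factor 2 > 1, so H_1 ≅ Z ⊕ Z/2.
  H_2: rank ker ∂_2 − rank ∂_3 = (20 − 20) − 0 = 0, and there is no ∂_3, so H_2 ≅ 0.

(K is a triangulation of the Klein bottle.)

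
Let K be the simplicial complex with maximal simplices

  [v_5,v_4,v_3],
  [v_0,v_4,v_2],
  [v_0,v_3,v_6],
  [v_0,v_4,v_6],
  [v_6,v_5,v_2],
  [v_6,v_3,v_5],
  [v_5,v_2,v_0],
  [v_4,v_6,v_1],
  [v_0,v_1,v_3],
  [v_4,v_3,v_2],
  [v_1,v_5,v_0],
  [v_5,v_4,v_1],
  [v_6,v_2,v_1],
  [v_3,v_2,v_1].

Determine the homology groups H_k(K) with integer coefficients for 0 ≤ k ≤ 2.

Fix the vertex order v_0 < v_1 < v_2 < v_3 < v_4 < v_5 < v_6 and write every simplex with vertices in increasing order. Then dim K = 2 and the simplices of K are:

  0-simplices (7): [v_0], [v_1], [v_2], [v_3], [v_4], [v_5], [v_6]
  1-simplices (21): (21 of them)
  2-simplices (14): (14 of them)

Hence C_0 ≅ Z^7, C_1 ≅ Z^21, C_2 ≅ Z^14.

The boundary map ∂_1: C_1 → C_0 maps an edge to its endpoints' difference, ∂[p,q] = q − p.
This gives a 7×21 integer matrix of rank 6; reducing to Smith normal form yields diagonal entries (1,1,1,1,1,1).

Boundary ∂_2: C_2 → C_1 maps a triangle to the signed sum of its edges. For instance
  ∂[v_0,v_1,v_3] = [v_1,v_3] − [v_0,v_3] + [v_0,v_1],
  ∂[v_0,v_3,v_6] = [v_3,v_6] − [v_0,v_6] + [v_0,v_3].
This gives a 21×14 integer matrix of rank 13; reducing to Smith normal form yields diagonal entries (1,1,1,1,1,1,1,1,1,1,1,1,1).

Computing H_k = (kernel of ∂_k) / (image of ∂_{k+1}):

  H_0: rank C_0 − rank ∂_1 = 7 − 6 = 1, and the invariant factors of ∂_1 are all 1, so H_0 ≅ Z.
  H_1: rank ker ∂_1 − rank ∂_2 = (21 − 6) − 13 = 2, and the invariant factors of ∂_2 are all 1, so H_1 ≅ Z^2.
  H_2: rank ker ∂_2 − rank ∂_3 = (14 − 13) − 0 = 1, and there is no ∂_3, so H_2 ≅ Z.

H_0 = Z,  H_1 = Z^2,  H_2 = Z.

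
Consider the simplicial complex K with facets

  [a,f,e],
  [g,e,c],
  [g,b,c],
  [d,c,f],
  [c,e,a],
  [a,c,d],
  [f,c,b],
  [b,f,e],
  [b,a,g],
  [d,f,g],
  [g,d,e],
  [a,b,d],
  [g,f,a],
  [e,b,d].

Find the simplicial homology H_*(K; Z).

H_0 = Z,  H_1 = Z^2,  H_2 = Z.

Fix the vertex order a < b < c < d < e < f < g and write every simplex with vertices in increasing order. Then dim K = 2 and the simplices of K are:

  0-simplices (7): a, b, c, d, e, f, g
  1-simplices (21): ab, ac, ad, ae, af, ag, bc, bd, be, bf, bg, cd, ce, cf, cg, de, df, dg, ef, eg, fg
  2-simplices (14): abd, abg, acd, ace, aef, afg, bcf, bcg, bde, bef, cdf, ceg, deg, dfg

Hence C_0 ≅ Z^7, C_1 ≅ Z^21, C_2 ≅ Z^14.

∂_1: C_1 → C_0 sends each edge [p,q] (with p < q) to q − p.
The resulting 7×21 matrix has rank 6, and its Smith normal form has invariant factors (1,1,1,1,1,1).

Boundary ∂_2: C_2 → C_1 sends each 2-simplex [p,q,r] to [q,r] − [p,r] + [p,q]. For instance
  ∂aef = ef − af + ae,
  ∂abd = bd − ad + ab.
The resulting 21×14 matrix has rank 13, and its Smith normal form has invariant factors (1,1,1,1,1,1,1,1,1,1,1,1,1).

From H_k ≅ ker(∂_k) / im(∂_{k+1}) we obtain:

  H_0: rank C_0 − rank ∂_1 = 7 − 6 = 1, and the invariant factors of ∂_1 are all 1, so H_0 ≅ Z.
  H_1: rank ker ∂_1 − rank ∂_2 = (21 − 6) − 13 = 2, and the invariant factors of ∂_2 are all 1, so H_1 ≅ Z^2.
  H_2: rank ker ∂_2 − rank ∂_3 = (14 − 13) − 0 = 1, and there is no ∂_3, so H_2 ≅ Z.

(K is a triangulation of the torus T^2.)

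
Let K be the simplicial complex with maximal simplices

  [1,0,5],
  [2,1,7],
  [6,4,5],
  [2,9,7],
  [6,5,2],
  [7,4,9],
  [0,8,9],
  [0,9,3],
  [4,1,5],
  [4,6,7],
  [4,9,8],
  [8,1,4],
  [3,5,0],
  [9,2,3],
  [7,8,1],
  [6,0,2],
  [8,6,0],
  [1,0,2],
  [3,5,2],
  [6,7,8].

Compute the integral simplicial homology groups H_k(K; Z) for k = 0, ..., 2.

H_0 = Z,  H_1 = Z ⊕ Z/2,  H_2 = 0.

K has 10 vertices, 30 edges, 20 triangles.
rank ∂_0 = 0, rank ∂_1 = 9 ⇒ b_0 = 10 − 0 − 9 = 1; all invariant factors of ∂_1 are 1 so no torsion. So H_0 = Z.
rank ∂_1 = 9, rank ∂_2 = 20 ⇒ b_1 = 30 − 9 − 20 = 1; ∂_2 has invariant factor(s) [2] giving torsion. So H_1 = Z ⊕ Z/2.
rank ∂_2 = 20, rank ∂_3 = 0 ⇒ b_2 = 20 − 20 − 0 = 0. So H_2 = 0.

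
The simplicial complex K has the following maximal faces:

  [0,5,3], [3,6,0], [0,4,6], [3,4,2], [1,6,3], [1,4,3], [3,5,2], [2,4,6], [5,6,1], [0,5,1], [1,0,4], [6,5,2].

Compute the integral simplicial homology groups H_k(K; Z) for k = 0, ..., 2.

H_0 = Z,  H_1 = Z/2,  H_2 = 0.

K has 7 vertices, 18 edges, 12 triangles.
rank ∂_0 = 0, rank ∂_1 = 6 ⇒ b_0 = 7 − 0 − 6 = 1; all invariant factors of ∂_1 are 1 so no torsion. So H_0 = Z.
rank ∂_1 = 6, rank ∂_2 = 12 ⇒ b_1 = 18 − 6 − 12 = 0; ∂_2 has invariant factor(s) [2] giving torsion. So H_1 = Z/2.
rank ∂_2 = 12, rank ∂_3 = 0 ⇒ b_2 = 12 − 12 − 0 = 0. So H_2 = 0.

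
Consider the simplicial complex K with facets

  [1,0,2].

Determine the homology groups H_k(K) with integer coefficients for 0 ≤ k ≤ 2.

Fix the vertex order 0 < 1 < 2 and write every simplex with vertices in increasing order. Then dim K = 2 and the simplices of K are:

  0-simplices (3): [0], [1], [2]
  1-simplices (3): [0,1], [0,2], [1,2]
  2-simplices (1): [0,1,2]

giving chain groups C_0 ≅ Z^3, C_1 ≅ Z^3, C_2 ≅ Z^1.

Boundary ∂_1: C_1 → C_0 is given by ∂[p,q] = [q] − [p]. For instance
  ∂[0,1] = [1] − [0].
The 3×3 boundary matrix has rank 2 and Smith normal form diag(1,1).

Boundary ∂_2: C_2 → C_1 acts by ∂[p,q,r] = [q,r] − [p,r] + [p,q]. For instance
  ∂[0,1,2] = [1,2] − [0,2] + [0,1].
This gives a 3×1 integer matrix of rank 1; reducing to Smith normal form yields diagonal entries (1).

Computing H_k = (kernel of ∂_k) / (image of ∂_{k+1}):

  H_0: rank C_0 − rank ∂_1 = 3 − 2 = 1, and the invariant factors of ∂_1 are all 1, so H_0 = Z.
  H_1: rank ker ∂_1 − rank ∂_2 = (3 − 2) − 1 = 0, and the invariant factors of ∂_2 are all 1, so H_1 = 0.
  H_2: rank ker ∂_2 − rank ∂_3 = (1 − 1) − 0 = 0, and there is no ∂_3, so H_2 = 0.

As a check, the Euler characteristic is 3 − 3 + 1 = 1, which agrees with 1 − 0 + 0 = 1.

H_0 ≅ Z,  H_1 = 0,  H_2 = 0.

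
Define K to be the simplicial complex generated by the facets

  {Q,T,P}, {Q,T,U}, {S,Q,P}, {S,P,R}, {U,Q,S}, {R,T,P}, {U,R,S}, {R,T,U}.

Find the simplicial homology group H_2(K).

K has 6 vertices, 12 edges, 8 triangles.
rank ∂_2 = 7, rank ∂_3 = 0 ⇒ b_2 = 8 − 7 − 0 = 1. So H_2 = Z.

H_2 ≅ Z.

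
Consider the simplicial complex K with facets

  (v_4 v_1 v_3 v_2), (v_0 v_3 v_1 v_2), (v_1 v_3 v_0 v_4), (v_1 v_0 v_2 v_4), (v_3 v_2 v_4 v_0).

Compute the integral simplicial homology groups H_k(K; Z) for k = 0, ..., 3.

H_0 = Z,  H_1 = 0,  H_2 = 0,  H_3 = Z.

Order the vertices as v_0 < v_1 < v_2 < v_3 < v_4. Listing each simplex with vertices in this order, K has dimension 3 with simplices:

  0-simplices (5): [v_0], [v_1], [v_2], [v_3], [v_4]
  1-simplices (10): [v_0,v_1], [v_0,v_2], [v_0,v_3], [v_0,v_4], [v_1,v_2], [v_1,v_3], [v_1,v_4], [v_2,v_3], [v_2,v_4], [v_3,v_4]
  2-simplices (10): [v_0,v_1,v_2], [v_0,v_1,v_3], [v_0,v_1,v_4], [v_0,v_2,v_3], [v_0,v_2,v_4], [v_0,v_3,v_4], [v_1,v_2,v_3], [v_1,v_2,v_4], [v_1,v_3,v_4], [v_2,v_3,v_4]
  3-simplices (5): [v_0,v_1,v_2,v_3], [v_0,v_1,v_2,v_4], [v_0,v_1,v_3,v_4], [v_0,v_2,v_3,v_4], [v_1,v_2,v_3,v_4]

giving chain groups C_0 ≅ Z^5, C_1 ≅ Z^10, C_2 ≅ Z^10, C_3 ≅ Z^5.

The boundary map ∂_1: C_1 → C_0 is given by ∂[p,q] = [q] − [p].
As a 5×10 matrix over Z this has rank 4, with invariant factors (1,1,1,1).

The boundary map ∂_2: C_2 → C_1 maps a triangle to the signed sum of its edges. For instance
  ∂[v_1,v_2,v_3] = [v_2,v_3] − [v_1,v_3] + [v_1,v_2],
  ∂[v_0,v_1,v_4] = [v_1,v_4] − [v_0,v_4] + [v_0,v_1].
As a 10×10 matrix over Z this has rank 6, with invariant factors (1,1,1,1,1,1).

Boundary ∂_3: C_3 → C_2 sends each 3-simplex σ to the alternating sum Σ_i (−1)^i (σ with its i-th vertex removed). For instance
  ∂[v_1,v_2,v_3,v_4] = [v_2,v_3,v_4] − [v_1,v_3,v_4] + [v_1,v_2,v_4] − [v_1,v_2,v_3],
  ∂[v_0,v_1,v_3,v_4] = [v_1,v_3,v_4] − [v_0,v_3,v_4] + [v_0,v_1,v_4] − [v_0,v_1,v_3].
The 10×5 boundary matrix has rank 4 and Smith normal form diag(1,1,1,1).

Now H_k = ker ∂_k / im ∂_{k+1}, so:

  H_0: rank C_0 − rank ∂_1 = 5 − 4 = 1, and the invariant factors of ∂_1 are all 1, so H_0 ≅ Z.
  H_1: rank ker ∂_1 − rank ∂_2 = (10 − 4) − 6 = 0, and the invariant factors of ∂_2 are all 1, so H_1 ≅ 0.
  H_2: rank ker ∂_2 − rank ∂_3 = (10 − 6) − 4 = 0, and the invariant factors of ∂_3 are all 1, so H_2 ≅ 0.
  H_3: rank ker ∂_3 − rank ∂_4 = (5 − 4) − 0 = 1, and there is no ∂_4, so H_3 ≅ Z.

As a check, the Euler characteristic is 5 − 10 + 10 − 5 = 0, which agrees with 1 − 0 + 0 − 1 = 0.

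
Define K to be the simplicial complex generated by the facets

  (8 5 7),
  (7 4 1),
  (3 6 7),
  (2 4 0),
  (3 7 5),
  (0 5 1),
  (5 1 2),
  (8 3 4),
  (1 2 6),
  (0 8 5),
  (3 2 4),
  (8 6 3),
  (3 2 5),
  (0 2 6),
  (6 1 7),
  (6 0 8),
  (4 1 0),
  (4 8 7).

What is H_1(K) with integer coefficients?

H_1 = Z ⊕ Z_2.

Fix the vertex order 0 < 1 < 2 < 3 < 4 < 5 < 6 < 7 < 8 and write every simplex with vertices in increasing order. Then dim K = 2 and the simplices of K are:

  0-simplices (9): [0], [1], [2], [3], [4], [5], [6], [7], [8]
  1-simplices (27): (27 of them)
  2-simplices (18): [0,1,4], [0,1,5], [0,2,4], [0,2,6], [0,5,8], [0,6,8], [1,2,5], [1,2,6], [1,4,7], [1,6,7], [2,3,4], [2,3,5], [3,4,8], [3,5,7], [3,6,7], [3,6,8], [4,7,8], [5,7,8]

Hence C_0 ≅ Z^9, C_1 ≅ Z^27, C_2 ≅ Z^18.

∂_1: C_1 → C_0 is given by ∂[p,q] = [q] − [p]. For instance
  ∂[4,8] = [8] − [4].
The 9×27 boundary matrix has rank 8 and Smith normal form diag(1,1,1,1,1,1,1,1).

Boundary ∂_2: C_2 → C_1 sends each 2-simplex [p,q,r] to [q,r] − [p,r] + [p,q]. For instance
  ∂[1,2,6] = [2,6] − [1,6] + [1,2],
  ∂[1,2,5] = [2,5] − [1,5] + [1,2].
The resulting 27×18 matrix has rank 18, and its Smith normal form has invariant factors (1,1,1,1,1,1,1,1,1,1,1,1,1,1,1,1,1,2).

Now H_k = ker ∂_k / im ∂_{k+1}, so:

  H_1: rank ker ∂_1 − rank ∂_2 = (27 − 8) − 18 = 1, and ∂_2 has invariant factor 2 > 1, so H_1 = Z ⊕ Z_2.

(K is a triangulation of the Klein bottle.)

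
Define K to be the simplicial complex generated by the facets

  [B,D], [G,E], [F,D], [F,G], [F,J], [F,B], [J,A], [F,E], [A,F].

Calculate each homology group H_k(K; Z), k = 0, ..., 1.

H_0 ≅ Z,  H_1 ≅ Z^3.

We work with the vertex ordering A < B < D < E < F < G < J. The simplices of K, each written with vertices in increasing order, are:

  0-simplices (7): A, B, D, E, F, G, J
  1-simplices (9): AF, AJ, BD, BF, DF, EF, EG, FG, FJ

so the chain groups are C_0 ≅ Z^7, C_1 ≅ Z^9.

∂_1: C_1 → C_0 is given by ∂[p,q] = [q] − [p]. For instance
  ∂FG = G − F.
As a 7×9 matrix over Z this has rank 6, with invariant factors (1,1,1,1,1,1).

From H_k ≅ ker(∂_k) / im(∂_{k+1}) we obtain:

  H_0: rank C_0 − rank ∂_1 = 7 − 6 = 1, and the invariant factors of ∂_1 are all 1, so H_0 ≅ Z.
  H_1: rank ker ∂_1 − rank ∂_2 = (9 − 6) − 0 = 3, and there is no ∂_2, so H_1 ≅ Z^3.

As a check, the Euler characteristic is 7 − 9 = -2, which agrees with 1 − 3 = -2.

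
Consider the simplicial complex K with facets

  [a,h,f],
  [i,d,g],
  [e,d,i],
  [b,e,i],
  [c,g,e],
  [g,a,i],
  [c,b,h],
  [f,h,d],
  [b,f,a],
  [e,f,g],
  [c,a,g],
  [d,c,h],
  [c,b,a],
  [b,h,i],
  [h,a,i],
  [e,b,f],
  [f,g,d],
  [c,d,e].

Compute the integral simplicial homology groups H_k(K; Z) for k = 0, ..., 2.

H_0 = Z,  H_1 = Z ⊕ Z/2Z,  H_2 = 0.

We work with the vertex ordering a < b < c < d < e < f < g < h < i. The simplices of K, each written with vertices in increasing order, are:

  0-simplices (9): a, b, c, d, e, f, g, h, i
  1-simplices (27): ab, ac, af, ag, ah, ai, bc, be, bf, bh, bi, cd, ce, cg, ch, de, df, dg, dh, di, ef, eg, ei, fg, fh, gi, hi
  2-simplices (18): abc, abf, acg, afh, agi, ahi, bch, bef, bei, bhi, cde, cdh, ceg, dei, dfg, dfh, dgi, efg

giving chain groups C_0 ≅ Z^9, C_1 ≅ Z^27, C_2 ≅ Z^18.

∂_1: C_1 → C_0 maps an edge to its endpoints' difference, ∂[p,q] = q − p.
As a 9×27 matrix over Z this has rank 8, with invariant factors (1,1,1,1,1,1,1,1).

Boundary ∂_2: C_2 → C_1 acts by ∂[p,q,r] = [q,r] − [p,r] + [p,q]. For instance
  ∂acg = cg − ag + ac,
  ∂cde = de − ce + cd.
As a 27×18 matrix over Z this has rank 18, with invariant factors (1,1,1,1,1,1,1,1,1,1,1,1,1,1,1,1,1,2).

Reading off H_k = ker ∂_k / im ∂_{k+1}:

  H_0: rank C_0 − rank ∂_1 = 9 − 8 = 1, and the invariant factors of ∂_1 are all 1, so H_0 ≅ Z.
  H_1: rank ker ∂_1 − rank ∂_2 = (27 − 8) − 18 = 1, and ∂_2 has invariant factor 2 > 1, so H_1 ≅ Z ⊕ Z/2Z.
  H_2: rank ker ∂_2 − rank ∂_3 = (18 − 18) − 0 = 0, and there is no ∂_3, so H_2 ≅ 0.

(K is a triangulation of the Klein bottle.)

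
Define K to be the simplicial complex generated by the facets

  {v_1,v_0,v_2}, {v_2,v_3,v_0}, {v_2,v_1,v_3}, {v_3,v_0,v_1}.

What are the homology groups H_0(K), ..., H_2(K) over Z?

Take the total order v_0 < v_1 < v_2 < v_3 on the vertex set. Then K (dimension 2) consists of the simplices:

  0-simplices (4): [v_0], [v_1], [v_2], [v_3]
  1-simplices (6): [v_0,v_1], [v_0,v_2], [v_0,v_3], [v_1,v_2], [v_1,v_3], [v_2,v_3]
  2-simplices (4): [v_0,v_1,v_2], [v_0,v_1,v_3], [v_0,v_2,v_3], [v_1,v_2,v_3]

Hence C_0 ≅ Z^4, C_1 ≅ Z^6, C_2 ≅ Z^4.

The boundary map ∂_1: C_1 → C_0 maps an edge to its endpoints' difference, ∂[p,q] = q − p. For instance
  ∂[v_0,v_2] = [v_2] − [v_0].
The resulting 4×6 matrix has rank 3, and its Smith normal form has invariant factors (1,1,1).

∂_2: C_2 → C_1 acts by ∂[p,q,r] = [q,r] − [p,r] + [p,q]. For instance
  ∂[v_0,v_1,v_3] = [v_1,v_3] − [v_0,v_3] + [v_0,v_1],
  ∂[v_0,v_2,v_3] = [v_2,v_3] − [v_0,v_3] + [v_0,v_2].
This gives a 6×4 integer matrix of rank 3; reducing to Smith normal form yields diagonal entries (1,1,1).

Now H_k = ker ∂_k / im ∂_{k+1}, so:

  H_0: rank C_0 − rank ∂_1 = 4 − 3 = 1, and the invariant factors of ∂_1 are all 1, so H_0 ≅ Z.
  H_1: rank ker ∂_1 − rank ∂_2 = (6 − 3) − 3 = 0, and the invariant factors of ∂_2 are all 1, so H_1 ≅ 0.
  H_2: rank ker ∂_2 − rank ∂_3 = (4 − 3) − 0 = 1, and there is no ∂_3, so H_2 ≅ Z.

As a check, the Euler characteristic is 4 − 6 + 4 = 2, which agrees with 1 − 0 + 1 = 2.

H_0 = Z,  H_1 = 0,  H_2 = Z.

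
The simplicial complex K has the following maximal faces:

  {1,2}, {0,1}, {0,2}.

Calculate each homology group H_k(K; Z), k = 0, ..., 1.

Take the total order 0 < 1 < 2 on the vertex set. Then K (dimension 1) consists of the simplices:

  0-simplices (3): [0], [1], [2]
  1-simplices (3): [0,1], [0,2], [1,2]

Hence C_0 ≅ Z^3, C_1 ≅ Z^3.

∂_1: C_1 → C_0 sends each edge [p,q] (with p < q) to q − p. For instance
  ∂[1,2] = [2] − [1].
The 3×3 boundary matrix has rank 2 and Smith normal form diag(1,1).

Now H_k = ker ∂_k / im ∂_{k+1}, so:

  H_0: rank C_0 − rank ∂_1 = 3 − 2 = 1, and the invariant factors of ∂_1 are all 1, so H_0 = Z.
  H_1: rank ker ∂_1 − rank ∂_2 = (3 − 2) − 0 = 1, and there is no ∂_2, so H_1 = Z.

As a check, the Euler characteristic is 3 − 3 = 0, which agrees with 1 − 1 = 0.

H_0 = Z,  H_1 = Z.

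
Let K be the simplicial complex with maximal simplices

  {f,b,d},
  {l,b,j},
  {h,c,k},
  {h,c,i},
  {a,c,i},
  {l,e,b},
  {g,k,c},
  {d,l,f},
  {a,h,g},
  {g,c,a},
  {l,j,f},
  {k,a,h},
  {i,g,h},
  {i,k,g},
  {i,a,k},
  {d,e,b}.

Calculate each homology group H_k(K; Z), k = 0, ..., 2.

Order the vertices as a < b < c < d < e < f < g < h < i < j < k < l. Listing each simplex with vertices in this order, K has dimension 2 with simplices:

  0-simplices (12): a, b, c, d, e, f, g, h, i, j, k, l
  1-simplices (27): ac, ag, ah, ai, ak, bd, be, bf, bj, bl, cg, ch, ci, ck, de, df, dl, el, fj, fl, gh, gi, gk, hi, hk, ik, jl
  2-simplices (16): acg, aci, agh, ahk, aik, bde, bdf, bel, bjl, cgk, chi, chk, dfl, fjl, ghi, gik

so the chain groups are C_0 ≅ Z^12, C_1 ≅ Z^27, C_2 ≅ Z^16.

∂_1: C_1 → C_0 is given by ∂[p,q] = [q] − [p].
As a 12×27 matrix over Z this has rank 10, with invariant factors (1,1,1,1,1,1,1,1,1,1).

∂_2: C_2 → C_1 maps a triangle to the signed sum of its edges. For instance
  ∂aci = ci − ai + ac,
  ∂ahk = hk − ak + ah.
The 27×16 boundary matrix has rank 16 and Smith normal form diag(1,1,1,1,1,1,1,1,1,1,1,1,1,1,1,2).

From H_k ≅ ker(∂_k) / im(∂_{k+1}) we obtain:

  H_0: rank C_0 − rank ∂_1 = 12 − 10 = 2, and the invariant factors of ∂_1 are all 1, so H_0 = Z^2.
  H_1: rank ker ∂_1 − rank ∂_2 = (27 − 10) − 16 = 1, and ∂_2 has invariant factor 2 > 1, so H_1 = Z ⊕ Z/2.
  H_2: rank ker ∂_2 − rank ∂_3 = (16 − 16) − 0 = 0, and there is no ∂_3, so H_2 = 0.

(K is a triangulation of the disjoint union of the cylinder S^1 x I and the real projective plane RP^2.)

H_0 = Z^2,  H_1 = Z ⊕ Z/2,  H_2 = 0.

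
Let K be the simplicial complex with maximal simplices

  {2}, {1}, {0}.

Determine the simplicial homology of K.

H_0 ≅ Z^3.

Order the vertices as 0 < 1 < 2. Listing each simplex with vertices in this order, K has dimension 0 with simplices:

  0-simplices (3): [0], [1], [2]

so the chain groups are C_0 ≅ Z^3.

From H_k ≅ ker(∂_k) / im(∂_{k+1}) we obtain:

  H_0: rank C_0 − rank ∂_1 = 3 − 0 = 3, and there is no ∂_1, so H_0 = Z^3.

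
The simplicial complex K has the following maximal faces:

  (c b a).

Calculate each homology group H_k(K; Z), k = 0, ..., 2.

H_0 ≅ Z,  H_1 = 0,  H_2 = 0.

Take the total order a < b < c on the vertex set. Then K (dimension 2) consists of the simplices:

  0-simplices (3): a, b, c
  1-simplices (3): ab, ac, bc
  2-simplices (1): abc

so the chain groups are C_0 ≅ Z^3, C_1 ≅ Z^3, C_2 ≅ Z^1.

The boundary map ∂_1: C_1 → C_0 sends each edge [p,q] (with p < q) to q − p. For instance
  ∂ab = b − a.
This gives a 3×3 integer matrix of rank 2; reducing to Smith normal form yields diagonal entries (1,1).

∂_2: C_2 → C_1 acts by ∂[p,q,r] = [q,r] − [p,r] + [p,q]. For instance
  ∂abc = bc − ac + ab.
As a 3×1 matrix over Z this has rank 1, with invariant factors (1).

Now H_k = ker ∂_k / im ∂_{k+1}, so:

  H_0: rank C_0 − rank ∂_1 = 3 − 2 = 1, and the invariant factors of ∂_1 are all 1, so H_0 = Z.
  H_1: rank ker ∂_1 − rank ∂_2 = (3 − 2) − 1 = 0, and the invariant factors of ∂_2 are all 1, so H_1 = 0.
  H_2: rank ker ∂_2 − rank ∂_3 = (1 − 1) − 0 = 0, and there is no ∂_3, so H_2 = 0.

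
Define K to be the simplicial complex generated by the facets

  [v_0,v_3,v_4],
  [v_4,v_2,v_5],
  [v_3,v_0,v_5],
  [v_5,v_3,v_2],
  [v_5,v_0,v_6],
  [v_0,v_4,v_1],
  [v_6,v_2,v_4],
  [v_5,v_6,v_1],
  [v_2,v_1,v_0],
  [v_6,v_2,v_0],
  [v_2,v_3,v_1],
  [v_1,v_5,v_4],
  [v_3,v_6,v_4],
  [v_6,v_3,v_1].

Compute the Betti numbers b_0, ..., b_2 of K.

Take the total order v_0 < v_1 < v_2 < v_3 < v_4 < v_5 < v_6 on the vertex set. Then K (dimension 2) consists of the simplices:

  0-simplices (7): [v_0], [v_1], [v_2], [v_3], [v_4], [v_5], [v_6]
  1-simplices (21): (21 of them)
  2-simplices (14): (14 of them)

giving chain groups C_0 ≅ Z^7, C_1 ≅ Z^21, C_2 ≅ Z^14.

∂_1: C_1 → C_0 sends each edge [p,q] (with p < q) to q − p.
As a 7×21 matrix over Z this has rank 6, with invariant factors (1,1,1,1,1,1).

∂_2: C_2 → C_1 sends each 2-simplex [p,q,r] to [q,r] − [p,r] + [p,q]. For instance
  ∂[v_0,v_2,v_6] = [v_2,v_6] − [v_0,v_6] + [v_0,v_2],
  ∂[v_2,v_4,v_5] = [v_4,v_5] − [v_2,v_5] + [v_2,v_4].
The 21×14 boundary matrix has rank 13 and Smith normal form diag(1,1,1,1,1,1,1,1,1,1,1,1,1).

From H_k ≅ ker(∂_k) / im(∂_{k+1}) we obtain:

  H_0: rank C_0 − rank ∂_1 = 7 − 6 = 1, and the invariant factors of ∂_1 are all 1, so H_0 = Z.
  H_1: rank ker ∂_1 − rank ∂_2 = (21 − 6) − 13 = 2, and the invariant factors of ∂_2 are all 1, so H_1 = Z^2.
  H_2: rank ker ∂_2 − rank ∂_3 = (14 − 13) − 0 = 1, and there is no ∂_3, so H_2 = Z.

Hence the Betti numbers are b_0 = 1, b_1 = 2, b_2 = 1.

b_0 = 1, b_1 = 2, b_2 = 1.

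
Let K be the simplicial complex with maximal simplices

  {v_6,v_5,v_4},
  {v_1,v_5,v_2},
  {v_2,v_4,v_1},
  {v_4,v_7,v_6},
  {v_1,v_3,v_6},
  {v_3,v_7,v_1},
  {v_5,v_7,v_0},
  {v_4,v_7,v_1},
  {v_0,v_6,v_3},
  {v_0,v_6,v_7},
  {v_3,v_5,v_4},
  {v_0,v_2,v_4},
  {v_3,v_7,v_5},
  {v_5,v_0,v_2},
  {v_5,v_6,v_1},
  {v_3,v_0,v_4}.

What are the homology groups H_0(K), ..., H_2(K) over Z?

H_0 ≅ Z,  H_1 ≅ Z^2,  H_2 ≅ Z.

Order the vertices as v_0 < v_1 < v_2 < v_3 < v_4 < v_5 < v_6 < v_7. Listing each simplex with vertices in this order, K has dimension 2 with simplices:

  0-simplices (8): [v_0], [v_1], [v_2], [v_3], [v_4], [v_5], [v_6], [v_7]
  1-simplices (24): (24 of them)
  2-simplices (16): (16 of them)

so the chain groups are C_0 ≅ Z^8, C_1 ≅ Z^24, C_2 ≅ Z^16.

The boundary map ∂_1: C_1 → C_0 maps an edge to its endpoints' difference, ∂[p,q] = q − p. For instance
  ∂[v_4,v_5] = [v_5] − [v_4].
As a 8×24 matrix over Z this has rank 7, with invariant factors (1,1,1,1,1,1,1).

Boundary ∂_2: C_2 → C_1 acts by ∂[p,q,r] = [q,r] − [p,r] + [p,q]. For instance
  ∂[v_4,v_5,v_6] = [v_5,v_6] − [v_4,v_6] + [v_4,v_5],
  ∂[v_1,v_3,v_6] = [v_3,v_6] − [v_1,v_6] + [v_1,v_3].
As a 24×16 matrix over Z this has rank 15, with invariant factors (1,1,1,1,1,1,1,1,1,1,1,1,1,1,1).

Reading off H_k = ker ∂_k / im ∂_{k+1}:

  H_0: rank C_0 − rank ∂_1 = 8 − 7 = 1, and the invariant factors of ∂_1 are all 1, so H_0 = Z.
  H_1: rank ker ∂_1 − rank ∂_2 = (24 − 7) − 15 = 2, and the invariant factors of ∂_2 are all 1, so H_1 = Z^2.
  H_2: rank ker ∂_2 − rank ∂_3 = (16 − 15) − 0 = 1, and there is no ∂_3, so H_2 = Z.

As a check, the Euler characteristic is 8 − 24 + 16 = 0, which agrees with 1 − 2 + 1 = 0.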